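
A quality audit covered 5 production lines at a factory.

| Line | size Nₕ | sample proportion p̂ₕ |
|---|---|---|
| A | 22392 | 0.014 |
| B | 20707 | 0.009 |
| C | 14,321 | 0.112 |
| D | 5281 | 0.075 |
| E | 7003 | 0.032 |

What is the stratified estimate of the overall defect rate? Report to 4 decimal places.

0.0391

Wₕ = Nₕ/N with N = 69704: 0.3212, 0.2971, 0.2055, 0.0758, 0.1005.
p̂_st = 0.3212·0.014 + 0.2971·0.009 + 0.2055·0.112 + 0.0758·0.075 + 0.1005·0.032 ≈ 0.039079... → 0.0391.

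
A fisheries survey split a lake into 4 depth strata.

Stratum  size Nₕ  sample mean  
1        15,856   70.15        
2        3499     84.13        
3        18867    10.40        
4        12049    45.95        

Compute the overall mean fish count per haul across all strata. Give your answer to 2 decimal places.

42.90

N = 15856 + 3499 + 18867 + 12049 = 50271.
The stratified mean weights each stratum mean by its population share Nₕ/N.
Σ Nₕx̄ₕ = 15856·70.15 + 3499·84.13 + 18867·10.40 + 12049·45.95 = 1112298.4 + 294370.87 + 196216.8 + 553651.55 = 2156537.62.
Divide by N: 2156537.62 / 50271 = 42.8982... → 42.90.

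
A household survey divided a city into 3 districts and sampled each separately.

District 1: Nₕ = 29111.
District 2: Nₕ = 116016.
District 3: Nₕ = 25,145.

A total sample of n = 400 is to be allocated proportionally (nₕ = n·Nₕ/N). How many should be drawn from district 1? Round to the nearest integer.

68

N = 29111 + 116016 + 25145 = 170272.
n_1 = 400·29111/170272 = 68.387... → 68.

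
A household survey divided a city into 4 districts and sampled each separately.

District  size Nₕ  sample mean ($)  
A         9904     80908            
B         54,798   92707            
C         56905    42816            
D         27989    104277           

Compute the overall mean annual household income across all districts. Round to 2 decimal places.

N = 149596; weights Wₕ = Nₕ/N = (0.0662, 0.3663, 0.3804, 0.1871).
x̄_st = Σ Wₕ·x̄ₕ = 0.0662·80908 + 0.3663·92707 + 0.3804·42816 + 0.1871·104277 ≈ 75112.4659...
→ 75112.47.

75112.47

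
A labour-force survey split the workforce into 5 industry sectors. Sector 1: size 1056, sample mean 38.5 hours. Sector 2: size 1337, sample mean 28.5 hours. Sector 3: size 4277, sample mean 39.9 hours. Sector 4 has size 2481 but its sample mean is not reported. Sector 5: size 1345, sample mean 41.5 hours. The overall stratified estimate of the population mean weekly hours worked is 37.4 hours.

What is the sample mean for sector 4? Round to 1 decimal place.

35.2

Σ Nₕx̄ₕ = N·μ, so 2481·x̄_4 = 10496·37.4 − (1056·38.5 + 1337·28.5 + 4277·39.9 + 1345·41.5).
= 392550.4 − 305230.3 = 87320.1.
x̄_4 = 87320.1 / 2481 = 35.196... → 35.2.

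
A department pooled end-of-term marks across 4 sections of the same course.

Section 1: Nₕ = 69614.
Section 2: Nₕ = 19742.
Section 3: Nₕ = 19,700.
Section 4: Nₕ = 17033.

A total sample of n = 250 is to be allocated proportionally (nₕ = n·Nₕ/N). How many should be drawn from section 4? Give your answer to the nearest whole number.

Share of section 4 = 17033/126089 = 0.13509.
Allocate 250 × 0.13509 = 33.772... → 34.

34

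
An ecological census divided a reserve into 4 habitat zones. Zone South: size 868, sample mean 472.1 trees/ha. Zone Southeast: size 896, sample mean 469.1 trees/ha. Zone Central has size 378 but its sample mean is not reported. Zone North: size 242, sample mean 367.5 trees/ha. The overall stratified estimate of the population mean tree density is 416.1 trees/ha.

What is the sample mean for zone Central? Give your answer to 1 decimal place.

193.0

Σ Nₕx̄ₕ = N·μ, so 378·x̄_Central = 2384·416.1 − (868·472.1 + 896·469.1 + 242·367.5).
= 991982.4 − 919031.4 = 72951.
x̄_Central = 72951 / 378 = 192.992... → 193.0.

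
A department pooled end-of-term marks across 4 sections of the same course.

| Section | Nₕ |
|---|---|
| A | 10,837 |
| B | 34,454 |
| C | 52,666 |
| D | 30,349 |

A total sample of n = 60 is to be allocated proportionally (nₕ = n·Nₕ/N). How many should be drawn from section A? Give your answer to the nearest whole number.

5

N = 10837 + 34454 + 52666 + 30349 = 128306.
n_A = 60·10837/128306 = 5.068... → 5.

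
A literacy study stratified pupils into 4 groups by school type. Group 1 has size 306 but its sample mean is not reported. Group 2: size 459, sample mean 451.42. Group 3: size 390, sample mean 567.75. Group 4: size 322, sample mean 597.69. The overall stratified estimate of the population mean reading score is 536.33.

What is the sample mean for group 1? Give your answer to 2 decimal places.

Σ Nₕx̄ₕ = N·μ, so 306·x̄_1 = 1477·536.33 − (459·451.42 + 390·567.75 + 322·597.69).
= 792159.41 − 621080.46 = 171078.95.
x̄_1 = 171078.95 / 306 = 559.0815... → 559.08.

559.08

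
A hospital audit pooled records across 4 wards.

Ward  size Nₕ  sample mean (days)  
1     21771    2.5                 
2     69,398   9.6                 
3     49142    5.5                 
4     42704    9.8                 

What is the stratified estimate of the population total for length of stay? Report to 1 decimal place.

1409428.5

Population total = Σ Nₕ·x̄ₕ (each stratum's size times its mean).
21771·2.5 + 69398·9.6 + 49142·5.5 + 42704·9.8 = 54427.5 + 666220.8 + 270281 + 418499.2 = 1409428.5.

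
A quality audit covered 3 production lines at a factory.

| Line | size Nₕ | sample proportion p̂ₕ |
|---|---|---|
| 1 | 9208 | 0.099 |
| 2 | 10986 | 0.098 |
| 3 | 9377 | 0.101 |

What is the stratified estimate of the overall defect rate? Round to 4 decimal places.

Wₕ = Nₕ/N with N = 29571: 0.3114, 0.3715, 0.3171.
p̂_st = 0.3114·0.099 + 0.3715·0.098 + 0.3171·0.101 ≈ 0.099263... → 0.0993.

0.0993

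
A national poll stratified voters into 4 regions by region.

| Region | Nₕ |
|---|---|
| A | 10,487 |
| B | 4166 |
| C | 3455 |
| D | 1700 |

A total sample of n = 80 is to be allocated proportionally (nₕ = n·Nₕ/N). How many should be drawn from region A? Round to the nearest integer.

Share of region A = 10487/19808 = 0.52943.
Allocate 80 × 0.52943 = 42.355... → 42.

42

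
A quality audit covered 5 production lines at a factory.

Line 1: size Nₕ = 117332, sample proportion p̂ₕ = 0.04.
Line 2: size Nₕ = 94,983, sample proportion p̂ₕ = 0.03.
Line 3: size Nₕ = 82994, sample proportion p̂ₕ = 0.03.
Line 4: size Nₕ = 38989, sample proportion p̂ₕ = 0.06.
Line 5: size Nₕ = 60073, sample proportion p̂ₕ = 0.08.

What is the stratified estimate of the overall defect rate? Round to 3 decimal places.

0.044

Wₕ = Nₕ/N with N = 394371: 0.2975, 0.2408, 0.2104, 0.0989, 0.1523.
p̂_st = 0.2975·0.04 + 0.2408·0.03 + 0.2104·0.03 + 0.0989·0.06 + 0.1523·0.08 ≈ 0.04356... → 0.044.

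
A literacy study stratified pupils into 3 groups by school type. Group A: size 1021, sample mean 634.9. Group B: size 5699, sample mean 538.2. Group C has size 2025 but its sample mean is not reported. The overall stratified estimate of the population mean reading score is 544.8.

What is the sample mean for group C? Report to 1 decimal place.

N = 1021 + 5699 + 2025 = 8745.
Overall total = μ·N = 544.8·8745 = 4764276.
Subtract the known strata: 1021·634.9 + 5699·538.2 = 3715434.7.
Remaining total for group C: 4764276 − 3715434.7 = 1048841.3.
Divide by its size: 1048841.3 / 2025 = 517.946... → 517.9.

517.9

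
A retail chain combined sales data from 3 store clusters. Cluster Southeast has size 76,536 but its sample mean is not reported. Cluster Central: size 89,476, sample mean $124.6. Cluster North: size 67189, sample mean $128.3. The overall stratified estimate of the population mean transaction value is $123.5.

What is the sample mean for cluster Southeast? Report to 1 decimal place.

118.0

Σ Nₕx̄ₕ = N·μ, so 76536·x̄_Southeast = 233201·123.5 − (89476·124.6 + 67189·128.3).
= 28800323.5 − 19769058.3 = 9031265.2.
x̄_Southeast = 9031265.2 / 76536 = 118.000... → 118.0.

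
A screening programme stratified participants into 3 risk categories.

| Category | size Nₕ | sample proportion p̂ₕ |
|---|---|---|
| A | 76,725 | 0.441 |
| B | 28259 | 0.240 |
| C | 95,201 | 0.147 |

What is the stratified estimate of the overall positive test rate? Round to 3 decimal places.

0.273

N = 76725 + 28259 + 95201 = 200185.
Overall proportion = Σ (Nₕ/N)·p̂ₕ.
Σ Nₕp̂ₕ = 33835.725 + 6782.16 + 13994.547 = 54612.432.
54612.432 / 200185 = 0.27281... → 0.273.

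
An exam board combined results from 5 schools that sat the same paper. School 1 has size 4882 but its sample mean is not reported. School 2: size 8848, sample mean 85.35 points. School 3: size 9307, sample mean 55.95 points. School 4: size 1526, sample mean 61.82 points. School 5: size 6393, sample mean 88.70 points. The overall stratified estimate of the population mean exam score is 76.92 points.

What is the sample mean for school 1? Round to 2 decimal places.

90.91

Σ Nₕx̄ₕ = N·μ, so 4882·x̄_1 = 30956·76.92 − (8848·85.35 + 9307·55.95 + 1526·61.82 + 6393·88.70).
= 2381135.52 − 1937299.87 = 443835.65.
x̄_1 = 443835.65 / 4882 = 90.9127... → 90.91.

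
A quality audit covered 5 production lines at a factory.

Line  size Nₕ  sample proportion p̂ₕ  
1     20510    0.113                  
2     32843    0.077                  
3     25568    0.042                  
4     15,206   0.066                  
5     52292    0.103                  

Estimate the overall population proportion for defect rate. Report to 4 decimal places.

0.0841

N = 20510 + 32843 + 25568 + 15206 + 52292 = 146419.
Overall proportion = Σ (Nₕ/N)·p̂ₕ.
Σ Nₕp̂ₕ = 2317.63 + 2528.911 + 1073.856 + 1003.596 + 5386.076 = 12310.069.
12310.069 / 146419 = 0.084074... → 0.0841.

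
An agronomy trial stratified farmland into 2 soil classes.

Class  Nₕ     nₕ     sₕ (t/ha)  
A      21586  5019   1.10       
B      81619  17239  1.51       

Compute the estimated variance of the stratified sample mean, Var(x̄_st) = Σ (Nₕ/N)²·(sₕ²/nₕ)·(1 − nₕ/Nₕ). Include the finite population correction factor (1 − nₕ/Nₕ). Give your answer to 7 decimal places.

0.0000733

N = 103205. Term for each stratum: Wₕ²sₕ²/nₕ·(1−nₕ/Nₕ).
Var(x̄_st) = 0.0000080944 + 0.0000652503 = 0.0000733447 → 0.0000733.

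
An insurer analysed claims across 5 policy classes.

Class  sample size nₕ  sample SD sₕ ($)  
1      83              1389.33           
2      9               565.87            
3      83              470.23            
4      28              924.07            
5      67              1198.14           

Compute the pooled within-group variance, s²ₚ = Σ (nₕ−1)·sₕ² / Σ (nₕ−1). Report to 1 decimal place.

1: (83−1)·1389.33² = 82·1930237.8489 = 158279503.6098
2: (9−1)·565.87² = 8·320208.8569 = 2561670.8552
3: (83−1)·470.23² = 82·221116.2529 = 18131532.7378
4: (28−1)·924.07² = 27·853905.3649 = 23055444.8523
5: (67−1)·1198.14² = 66·1435539.4596 = 94745604.3336
Numerator = 296773756.3887; denominator = Σ(nₕ−1) = 265.
s²ₚ = 296773756.3887/265 = 1119900.968... → 1119901.0.

1119901.0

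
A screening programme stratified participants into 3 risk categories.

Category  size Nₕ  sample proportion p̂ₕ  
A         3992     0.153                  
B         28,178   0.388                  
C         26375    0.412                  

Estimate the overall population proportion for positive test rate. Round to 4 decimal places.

0.3828

N = 3992 + 28178 + 26375 = 58545.
Overall proportion = Σ (Nₕ/N)·p̂ₕ.
Σ Nₕp̂ₕ = 610.776 + 10933.064 + 10866.5 = 22410.34.
22410.34 / 58545 = 0.382788... → 0.3828.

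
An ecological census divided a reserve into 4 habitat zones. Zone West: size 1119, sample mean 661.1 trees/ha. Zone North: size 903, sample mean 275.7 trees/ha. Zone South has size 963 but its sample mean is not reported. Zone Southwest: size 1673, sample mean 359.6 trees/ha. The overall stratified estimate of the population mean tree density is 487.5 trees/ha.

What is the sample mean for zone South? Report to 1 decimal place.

706.6

N = 1119 + 903 + 963 + 1673 = 4658.
Overall total = μ·N = 487.5·4658 = 2270775.
Subtract the known strata: 1119·661.1 + 903·275.7 + 1673·359.6 = 1590338.8.
Remaining total for zone South: 2270775 − 1590338.8 = 680436.2.
Divide by its size: 680436.2 / 963 = 706.580... → 706.6.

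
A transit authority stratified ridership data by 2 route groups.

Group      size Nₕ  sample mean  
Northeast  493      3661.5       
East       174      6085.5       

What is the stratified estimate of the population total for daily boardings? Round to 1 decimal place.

2863996.5

Northeast: 493·3661.5 = 1805119.5
East: 174·6085.5 = 1058877
τ̂ = Σ Nₕx̄ₕ = 2863996.5.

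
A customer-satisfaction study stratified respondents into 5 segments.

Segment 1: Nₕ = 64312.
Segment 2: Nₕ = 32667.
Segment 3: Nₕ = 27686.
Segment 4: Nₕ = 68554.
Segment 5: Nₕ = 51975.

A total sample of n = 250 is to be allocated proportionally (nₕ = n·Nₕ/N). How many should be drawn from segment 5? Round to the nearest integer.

Share of segment 5 = 51975/245194 = 0.21198.
Allocate 250 × 0.21198 = 52.994... → 53.

53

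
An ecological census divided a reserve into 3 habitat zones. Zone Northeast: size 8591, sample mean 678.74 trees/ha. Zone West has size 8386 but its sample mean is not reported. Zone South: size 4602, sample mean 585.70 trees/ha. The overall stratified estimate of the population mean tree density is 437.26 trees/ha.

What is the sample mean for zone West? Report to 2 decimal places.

N = 8591 + 8386 + 4602 = 21579.
Overall total = μ·N = 437.26·21579 = 9435633.54.
Subtract the known strata: 8591·678.74 + 4602·585.70 = 8526446.74.
Remaining total for zone West: 9435633.54 − 8526446.74 = 909186.8.
Divide by its size: 909186.8 / 8386 = 108.4172... → 108.42.

108.42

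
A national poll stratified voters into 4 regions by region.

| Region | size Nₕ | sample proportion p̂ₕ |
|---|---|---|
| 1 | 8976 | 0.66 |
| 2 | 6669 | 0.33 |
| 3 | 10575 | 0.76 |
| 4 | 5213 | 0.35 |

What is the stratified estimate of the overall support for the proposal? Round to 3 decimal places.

Wₕ = Nₕ/N with N = 31433: 0.2856, 0.2122, 0.3364, 0.1658.
p̂_st = 0.2856·0.66 + 0.2122·0.33 + 0.3364·0.76 + 0.1658·0.35 ≈ 0.57222... → 0.572.

0.572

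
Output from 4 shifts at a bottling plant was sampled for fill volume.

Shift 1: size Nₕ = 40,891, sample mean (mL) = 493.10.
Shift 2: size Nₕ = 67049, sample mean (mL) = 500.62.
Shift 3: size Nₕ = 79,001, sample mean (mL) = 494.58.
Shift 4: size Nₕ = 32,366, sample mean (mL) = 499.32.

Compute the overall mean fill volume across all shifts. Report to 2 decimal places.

x̄_st = (Σ Nₕx̄ₕ) / (Σ Nₕ) = (40891·493.10 + 67049·500.62 + 79001·494.58 + 32366·499.32) / 219307
= 108962728.18 / 219307 = 496.8502... → 496.85.

496.85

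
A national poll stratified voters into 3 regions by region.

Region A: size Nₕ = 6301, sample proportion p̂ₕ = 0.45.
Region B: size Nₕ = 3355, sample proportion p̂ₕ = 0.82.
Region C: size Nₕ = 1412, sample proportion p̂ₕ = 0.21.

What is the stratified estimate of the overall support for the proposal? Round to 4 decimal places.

Wₕ = Nₕ/N with N = 11068: 0.5693, 0.3031, 0.1276.
p̂_st = 0.5693·0.45 + 0.3031·0.82 + 0.1276·0.21 ≈ 0.531539... → 0.5315.

0.5315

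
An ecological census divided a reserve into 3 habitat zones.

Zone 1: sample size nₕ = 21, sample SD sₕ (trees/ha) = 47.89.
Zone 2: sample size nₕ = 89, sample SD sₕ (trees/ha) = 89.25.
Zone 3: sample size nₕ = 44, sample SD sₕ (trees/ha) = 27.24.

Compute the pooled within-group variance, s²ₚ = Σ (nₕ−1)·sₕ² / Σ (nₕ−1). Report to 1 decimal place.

Degrees of freedom: 20 + 88 + 43 = 151.
Σ(nₕ−1)sₕ² = 20·2293.4521 + 88·7965.5625 + 43·742.0176 = 778745.2988.
s²ₚ = 778745.2988 / 151 = 5157.254... → 5157.3.

5157.3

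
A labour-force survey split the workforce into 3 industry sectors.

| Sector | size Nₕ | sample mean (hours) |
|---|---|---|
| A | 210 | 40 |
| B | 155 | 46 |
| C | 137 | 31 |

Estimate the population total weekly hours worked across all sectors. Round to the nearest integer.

19777

A: 210·40 = 8400
B: 155·46 = 7130
C: 137·31 = 4247
τ̂ = Σ Nₕx̄ₕ = 19777.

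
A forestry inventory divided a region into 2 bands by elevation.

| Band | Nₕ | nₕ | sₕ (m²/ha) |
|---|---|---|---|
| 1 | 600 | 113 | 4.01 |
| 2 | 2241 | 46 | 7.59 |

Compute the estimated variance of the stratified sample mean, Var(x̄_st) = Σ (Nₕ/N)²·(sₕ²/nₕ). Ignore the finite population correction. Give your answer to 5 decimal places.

N = 2841. Term for each stratum: Wₕ²sₕ²/nₕ.
Var(x̄_st) = 0.00634703 + 0.77923234 = 0.78557936 → 0.78558.

0.78558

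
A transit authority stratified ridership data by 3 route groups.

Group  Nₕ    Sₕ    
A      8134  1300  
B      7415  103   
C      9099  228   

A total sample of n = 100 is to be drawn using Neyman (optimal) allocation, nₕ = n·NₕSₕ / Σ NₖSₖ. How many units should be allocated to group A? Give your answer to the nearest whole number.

79

Σ NₕSₕ = 8134·1300 + 7415·103 + 9099·228 = 13412517.
Share for A: 10574200/13412517 = 0.78838.
n_A = 100 × 0.78838 = 78.838... → 79.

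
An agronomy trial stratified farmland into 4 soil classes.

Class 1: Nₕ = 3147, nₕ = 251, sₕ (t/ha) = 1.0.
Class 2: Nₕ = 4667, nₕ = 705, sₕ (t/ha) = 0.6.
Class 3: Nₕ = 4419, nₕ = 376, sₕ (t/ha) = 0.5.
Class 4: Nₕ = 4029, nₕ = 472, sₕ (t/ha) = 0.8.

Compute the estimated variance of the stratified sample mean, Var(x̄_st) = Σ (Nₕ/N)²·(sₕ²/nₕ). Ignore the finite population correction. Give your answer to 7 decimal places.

N = 16262. Term for each stratum: Wₕ²sₕ²/nₕ.
Var(x̄_st) = 0.0001492010 + 0.0000420573 + 0.0000490967 + 0.0000832309 = 0.0003235859 → 0.0003236.

0.0003236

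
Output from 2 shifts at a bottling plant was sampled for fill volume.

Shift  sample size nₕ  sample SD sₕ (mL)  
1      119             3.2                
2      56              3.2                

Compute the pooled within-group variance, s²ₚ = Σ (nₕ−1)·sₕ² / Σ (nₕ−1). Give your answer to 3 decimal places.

Degrees of freedom: 118 + 55 = 173.
Σ(nₕ−1)sₕ² = 118·10.24 + 55·10.24 = 1771.52.
s²ₚ = 1771.52 / 173 = 10.24 → 10.240.

10.240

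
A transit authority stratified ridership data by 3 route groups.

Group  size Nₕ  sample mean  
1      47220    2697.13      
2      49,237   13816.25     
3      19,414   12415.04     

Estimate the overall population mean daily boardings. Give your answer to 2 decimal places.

9050.19

N = 115871; weights Wₕ = Nₕ/N = (0.4075, 0.4249, 0.1675).
x̄_st = Σ Wₕ·x̄ₕ = 0.4075·2697.13 + 0.4249·13816.25 + 0.1675·12415.04 ≈ 9050.1917...
→ 9050.19.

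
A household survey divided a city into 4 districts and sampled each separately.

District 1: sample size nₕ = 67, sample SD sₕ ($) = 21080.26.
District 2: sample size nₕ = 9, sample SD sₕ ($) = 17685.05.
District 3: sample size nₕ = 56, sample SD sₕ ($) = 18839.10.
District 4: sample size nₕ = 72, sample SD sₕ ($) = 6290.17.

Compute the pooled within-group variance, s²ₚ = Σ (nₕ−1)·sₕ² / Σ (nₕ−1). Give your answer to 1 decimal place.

Degrees of freedom: 66 + 8 + 55 + 71 = 200.
Σ(nₕ−1)sₕ² = 66·444377361.6676 + 8·312760993.5025 + 55·354911688.81 + 71·39566238.6289 = 54160339645.2835.
s²ₚ = 54160339645.2835 / 200 = 270801698.226... → 270801698.2.

270801698.2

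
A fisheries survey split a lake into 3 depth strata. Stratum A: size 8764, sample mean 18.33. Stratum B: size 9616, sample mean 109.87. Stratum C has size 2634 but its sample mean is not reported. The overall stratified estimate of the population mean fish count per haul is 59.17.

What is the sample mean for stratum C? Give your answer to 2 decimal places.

9.96

N = 8764 + 9616 + 2634 = 21014.
Overall total = μ·N = 59.17·21014 = 1243398.38.
Subtract the known strata: 8764·18.33 + 9616·109.87 = 1217154.04.
Remaining total for stratum C: 1243398.38 − 1217154.04 = 26244.34.
Divide by its size: 26244.34 / 2634 = 9.9637... → 9.96.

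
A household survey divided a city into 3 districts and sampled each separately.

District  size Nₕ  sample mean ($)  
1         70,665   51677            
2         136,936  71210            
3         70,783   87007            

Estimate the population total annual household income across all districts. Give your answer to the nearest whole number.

19561584246

1: 70665·51677 = 3651755205
2: 136936·71210 = 9751212560
3: 70783·87007 = 6158616481
τ̂ = Σ Nₕx̄ₕ = 19561584246.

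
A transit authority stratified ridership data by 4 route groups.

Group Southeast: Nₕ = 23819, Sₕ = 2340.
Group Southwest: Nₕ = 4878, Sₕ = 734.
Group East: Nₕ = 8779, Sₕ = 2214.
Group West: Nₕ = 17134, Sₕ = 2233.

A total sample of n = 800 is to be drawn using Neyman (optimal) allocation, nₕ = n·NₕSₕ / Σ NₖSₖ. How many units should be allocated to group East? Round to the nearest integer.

133

Σ NₕSₕ = 23819·2340 + 4878·734 + 8779·2214 + 17134·2233 = 117013840.
Share for East: 19436706/117013840 = 0.16611.
n_East = 800 × 0.16611 = 132.885... → 133.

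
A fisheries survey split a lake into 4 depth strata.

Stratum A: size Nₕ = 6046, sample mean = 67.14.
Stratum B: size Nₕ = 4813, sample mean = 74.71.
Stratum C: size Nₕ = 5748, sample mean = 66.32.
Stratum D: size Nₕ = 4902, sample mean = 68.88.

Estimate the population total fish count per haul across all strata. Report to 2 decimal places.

Estimate total by summing Nₕ·x̄ₕ over strata.
6046·67.14 + 4813·74.71 + 5748·66.32 + 4902·68.88 = 405928.44 + 359579.23 + 381207.36 + 337649.76 = 1484364.79.

1484364.79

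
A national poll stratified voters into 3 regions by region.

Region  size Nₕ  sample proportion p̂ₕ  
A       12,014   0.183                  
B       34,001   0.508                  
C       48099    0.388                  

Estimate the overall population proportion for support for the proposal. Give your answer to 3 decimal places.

0.405

Wₕ = Nₕ/N with N = 94114: 0.1277, 0.3613, 0.5111.
p̂_st = 0.1277·0.183 + 0.3613·0.508 + 0.5111·0.388 ≈ 0.40518... → 0.405.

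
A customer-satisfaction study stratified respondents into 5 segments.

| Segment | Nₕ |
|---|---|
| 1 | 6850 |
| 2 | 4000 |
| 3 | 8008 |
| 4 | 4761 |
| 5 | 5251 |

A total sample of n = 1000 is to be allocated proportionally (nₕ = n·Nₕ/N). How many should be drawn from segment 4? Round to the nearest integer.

165

Share of segment 4 = 4761/28870 = 0.16491.
Allocate 1000 × 0.16491 = 164.912... → 165.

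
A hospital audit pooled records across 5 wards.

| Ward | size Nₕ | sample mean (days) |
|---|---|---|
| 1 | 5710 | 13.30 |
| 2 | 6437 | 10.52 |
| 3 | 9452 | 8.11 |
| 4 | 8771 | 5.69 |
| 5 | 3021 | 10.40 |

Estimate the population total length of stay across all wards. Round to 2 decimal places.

Population total = Σ Nₕ·x̄ₕ (each stratum's size times its mean).
5710·13.30 + 6437·10.52 + 9452·8.11 + 8771·5.69 + 3021·10.40 = 75943 + 67717.24 + 76655.72 + 49906.99 + 31418.4 = 301641.35.

301641.35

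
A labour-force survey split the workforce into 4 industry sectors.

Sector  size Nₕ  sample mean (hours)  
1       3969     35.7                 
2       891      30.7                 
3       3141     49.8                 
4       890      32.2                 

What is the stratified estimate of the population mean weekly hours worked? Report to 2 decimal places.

39.83

N = 3969 + 891 + 3141 + 890 = 8891.
The stratified mean weights each stratum mean by its population share Nₕ/N.
Σ Nₕx̄ₕ = 3969·35.7 + 891·30.7 + 3141·49.8 + 890·32.2 = 141693.3 + 27353.7 + 156421.8 + 28658 = 354126.8.
Divide by N: 354126.8 / 8891 = 39.8298... → 39.83.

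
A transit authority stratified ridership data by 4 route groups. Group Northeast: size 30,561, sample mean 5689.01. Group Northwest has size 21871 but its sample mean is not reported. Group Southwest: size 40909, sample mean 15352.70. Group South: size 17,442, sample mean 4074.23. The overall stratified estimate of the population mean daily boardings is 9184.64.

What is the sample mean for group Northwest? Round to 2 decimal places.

N = 30561 + 21871 + 40909 + 17442 = 110783.
Overall total = μ·N = 9184.64·110783 = 1017501973.12.
Subtract the known strata: 30561·5689.01 + 40909·15352.70 + 17442·4074.23 = 872988158.57.
Remaining total for group Northwest: 1017501973.12 − 872988158.57 = 144513814.55.
Divide by its size: 144513814.55 / 21871 = 6607.5540... → 6607.55.

6607.55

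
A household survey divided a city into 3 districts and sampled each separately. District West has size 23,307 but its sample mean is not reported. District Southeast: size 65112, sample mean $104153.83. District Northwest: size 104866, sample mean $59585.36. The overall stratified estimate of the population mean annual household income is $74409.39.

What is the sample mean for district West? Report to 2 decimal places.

Σ Nₕx̄ₕ = N·μ, so 23307·x̄_West = 193285·74409.39 − (65112·104153.83 + 104866·59585.36).
= 14382218946.15 − 13030142540.72 = 1352076405.43.
x̄_West = 1352076405.43 / 23307 = 58011.6019... → 58011.60.

58011.60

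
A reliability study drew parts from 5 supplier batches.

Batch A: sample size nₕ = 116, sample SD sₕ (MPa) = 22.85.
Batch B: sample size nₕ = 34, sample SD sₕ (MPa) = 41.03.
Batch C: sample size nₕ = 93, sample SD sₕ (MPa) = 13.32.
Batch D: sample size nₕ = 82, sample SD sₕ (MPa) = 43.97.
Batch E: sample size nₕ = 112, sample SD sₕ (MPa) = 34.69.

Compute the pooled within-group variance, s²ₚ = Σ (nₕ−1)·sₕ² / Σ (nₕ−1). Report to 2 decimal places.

A: (116−1)·22.85² = 115·522.1225 = 60044.0875
B: (34−1)·41.03² = 33·1683.4609 = 55554.2097
C: (93−1)·13.32² = 92·177.4224 = 16322.8608
D: (82−1)·43.97² = 81·1933.3609 = 156602.2329
E: (112−1)·34.69² = 111·1203.3961 = 133576.9671
Numerator = 422100.358; denominator = Σ(nₕ−1) = 432.
s²ₚ = 422100.358/432 = 977.0842... → 977.08.

977.08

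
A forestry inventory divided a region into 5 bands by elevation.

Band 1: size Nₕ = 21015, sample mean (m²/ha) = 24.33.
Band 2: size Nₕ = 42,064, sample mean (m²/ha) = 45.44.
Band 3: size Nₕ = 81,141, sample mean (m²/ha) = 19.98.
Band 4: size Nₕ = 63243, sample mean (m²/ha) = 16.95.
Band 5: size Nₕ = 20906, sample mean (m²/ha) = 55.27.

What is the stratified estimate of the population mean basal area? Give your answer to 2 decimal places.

N = 21015 + 42064 + 81141 + 63243 + 20906 = 228369.
Overall mean = Σ (Nₕ/N)·x̄ₕ — weight by population share, not a simple average.
Σ Nₕx̄ₕ = 21015·24.33 + 42064·45.44 + 81141·19.98 + 63243·16.95 + 20906·55.27 = 511294.95 + 1911388.16 + 1621197.18 + 1071968.85 + 1155474.62 = 6271323.76.
Divide by N: 6271323.76 / 228369 = 27.4614... → 27.46.

27.46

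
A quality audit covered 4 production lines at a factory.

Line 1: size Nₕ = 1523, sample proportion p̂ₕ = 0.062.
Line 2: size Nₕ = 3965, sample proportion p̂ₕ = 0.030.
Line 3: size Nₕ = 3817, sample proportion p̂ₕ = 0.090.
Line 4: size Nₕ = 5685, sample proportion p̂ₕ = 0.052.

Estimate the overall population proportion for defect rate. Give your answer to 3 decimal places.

Wₕ = Nₕ/N with N = 14990: 0.1016, 0.2645, 0.2546, 0.3793.
p̂_st = 0.1016·0.062 + 0.2645·0.030 + 0.2546·0.090 + 0.3793·0.052 ≈ 0.05687... → 0.057.

0.057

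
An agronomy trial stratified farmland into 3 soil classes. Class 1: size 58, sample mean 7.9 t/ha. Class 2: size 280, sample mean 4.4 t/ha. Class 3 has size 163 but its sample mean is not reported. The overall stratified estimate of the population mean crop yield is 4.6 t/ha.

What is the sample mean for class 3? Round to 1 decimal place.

3.8

Σ Nₕx̄ₕ = N·μ, so 163·x̄_3 = 501·4.6 − (58·7.9 + 280·4.4).
= 2304.6 − 1690.2 = 614.4.
x̄_3 = 614.4 / 163 = 3.769... → 3.8.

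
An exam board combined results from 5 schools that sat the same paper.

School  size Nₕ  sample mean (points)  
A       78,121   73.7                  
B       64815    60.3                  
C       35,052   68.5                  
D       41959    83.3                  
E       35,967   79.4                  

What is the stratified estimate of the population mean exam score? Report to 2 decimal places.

N = 78121 + 64815 + 35052 + 41959 + 35967 = 255914.
The stratified mean weights each stratum mean by its population share Nₕ/N.
Σ Nₕx̄ₕ = 78121·73.7 + 64815·60.3 + 35052·68.5 + 41959·83.3 + 35967·79.4 = 5757517.7 + 3908344.5 + 2401062 + 3495184.7 + 2855779.8 = 18417888.7.
Divide by N: 18417888.7 / 255914 = 71.9691... → 71.97.

71.97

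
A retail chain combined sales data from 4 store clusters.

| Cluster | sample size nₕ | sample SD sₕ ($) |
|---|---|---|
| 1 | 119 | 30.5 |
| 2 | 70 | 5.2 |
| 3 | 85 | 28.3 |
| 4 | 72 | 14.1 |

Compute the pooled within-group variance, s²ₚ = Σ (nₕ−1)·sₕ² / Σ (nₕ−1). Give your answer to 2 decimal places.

1: (119−1)·30.5² = 118·930.25 = 109769.5
2: (70−1)·5.2² = 69·27.04 = 1865.76
3: (85−1)·28.3² = 84·800.89 = 67274.76
4: (72−1)·14.1² = 71·198.81 = 14115.51
Numerator = 193025.53; denominator = Σ(nₕ−1) = 342.
s²ₚ = 193025.53/342 = 564.4021... → 564.40.

564.40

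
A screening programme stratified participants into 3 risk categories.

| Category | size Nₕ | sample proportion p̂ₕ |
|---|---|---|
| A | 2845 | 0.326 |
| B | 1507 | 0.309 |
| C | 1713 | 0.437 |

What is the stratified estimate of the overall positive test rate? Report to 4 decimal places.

N = 2845 + 1507 + 1713 = 6065.
Overall proportion = Σ (Nₕ/N)·p̂ₕ.
Σ Nₕp̂ₕ = 927.47 + 465.663 + 748.581 = 2141.714.
2141.714 / 6065 = 0.353127... → 0.3531.

0.3531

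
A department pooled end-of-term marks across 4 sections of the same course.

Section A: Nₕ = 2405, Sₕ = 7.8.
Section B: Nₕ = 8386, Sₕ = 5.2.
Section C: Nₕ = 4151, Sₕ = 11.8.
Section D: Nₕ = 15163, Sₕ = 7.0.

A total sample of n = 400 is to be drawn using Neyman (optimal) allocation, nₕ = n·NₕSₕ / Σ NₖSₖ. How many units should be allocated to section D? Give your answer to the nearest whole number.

195

Σ NₕSₕ = 2405·7.8 + 8386·5.2 + 4151·11.8 + 15163·7.0 = 217489.
Share for D: 106141/217489 = 0.48803.
n_D = 400 × 0.48803 = 195.212... → 195.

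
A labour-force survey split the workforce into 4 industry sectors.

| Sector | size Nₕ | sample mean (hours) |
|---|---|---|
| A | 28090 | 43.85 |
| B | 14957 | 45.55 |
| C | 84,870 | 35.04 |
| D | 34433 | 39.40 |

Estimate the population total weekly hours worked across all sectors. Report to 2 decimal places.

A: 28090·43.85 = 1231746.5
B: 14957·45.55 = 681291.35
C: 84870·35.04 = 2973844.8
D: 34433·39.40 = 1356660.2
τ̂ = Σ Nₕx̄ₕ = 6243542.85.

6243542.85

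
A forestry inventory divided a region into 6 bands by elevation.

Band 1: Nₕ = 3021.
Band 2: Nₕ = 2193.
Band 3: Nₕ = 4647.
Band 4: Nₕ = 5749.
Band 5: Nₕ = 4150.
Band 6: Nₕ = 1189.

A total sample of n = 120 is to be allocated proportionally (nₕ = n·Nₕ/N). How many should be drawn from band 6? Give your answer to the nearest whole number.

N = 3021 + 2193 + 4647 + 5749 + 4150 + 1189 = 20949.
n_6 = 120·1189/20949 = 6.811... → 7.

7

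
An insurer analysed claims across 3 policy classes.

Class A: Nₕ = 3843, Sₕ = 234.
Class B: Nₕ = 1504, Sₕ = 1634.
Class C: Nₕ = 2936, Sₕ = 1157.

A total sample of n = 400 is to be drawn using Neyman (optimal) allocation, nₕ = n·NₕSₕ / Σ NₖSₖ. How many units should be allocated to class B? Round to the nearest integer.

146

Σ NₕSₕ = 3843·234 + 1504·1634 + 2936·1157 = 6753750.
Share for B: 2457536/6753750 = 0.36388.
n_B = 400 × 0.36388 = 145.551... → 146.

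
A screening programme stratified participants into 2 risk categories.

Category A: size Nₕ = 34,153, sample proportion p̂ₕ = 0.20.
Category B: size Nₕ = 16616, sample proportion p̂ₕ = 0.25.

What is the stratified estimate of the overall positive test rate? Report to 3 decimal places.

0.216

N = 34153 + 16616 = 50769.
Overall proportion = Σ (Nₕ/N)·p̂ₕ.
Σ Nₕp̂ₕ = 6830.6 + 4154 = 10984.6.
10984.6 / 50769 = 0.21636... → 0.216.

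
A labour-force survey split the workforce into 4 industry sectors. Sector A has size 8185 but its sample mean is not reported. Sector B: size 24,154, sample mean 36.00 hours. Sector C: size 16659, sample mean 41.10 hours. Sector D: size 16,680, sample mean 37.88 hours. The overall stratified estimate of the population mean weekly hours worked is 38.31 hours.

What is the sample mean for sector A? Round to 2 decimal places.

Σ Nₕx̄ₕ = N·μ, so 8185·x̄_A = 65678·38.31 − (24154·36.00 + 16659·41.10 + 16680·37.88).
= 2516124.18 − 2186067.3 = 330056.88.
x̄_A = 330056.88 / 8185 = 40.3246... → 40.32.

40.32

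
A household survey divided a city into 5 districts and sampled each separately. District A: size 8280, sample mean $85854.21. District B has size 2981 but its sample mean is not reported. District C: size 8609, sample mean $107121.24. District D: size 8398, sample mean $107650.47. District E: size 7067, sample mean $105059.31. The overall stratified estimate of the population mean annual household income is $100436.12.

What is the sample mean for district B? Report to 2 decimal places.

90348.17

N = 8280 + 2981 + 8609 + 8398 + 7067 = 35335.
Overall total = μ·N = 100436.12·35335 = 3548910300.2.
Subtract the known strata: 8280·85854.21 + 8609·107121.24 + 8398·107650.47 + 7067·105059.31 = 3279582404.79.
Remaining total for district B: 3548910300.2 − 3279582404.79 = 269327895.41.
Divide by its size: 269327895.41 / 2981 = 90348.1702... → 90348.17.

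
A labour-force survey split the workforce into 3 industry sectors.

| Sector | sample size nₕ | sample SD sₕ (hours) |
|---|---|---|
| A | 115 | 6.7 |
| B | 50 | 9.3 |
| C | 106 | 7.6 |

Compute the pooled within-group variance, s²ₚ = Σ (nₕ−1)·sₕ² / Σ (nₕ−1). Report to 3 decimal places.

57.538

A: (115−1)·6.7² = 114·44.89 = 5117.46
B: (50−1)·9.3² = 49·86.49 = 4238.01
C: (106−1)·7.6² = 105·57.76 = 6064.8
Numerator = 15420.27; denominator = Σ(nₕ−1) = 268.
s²ₚ = 15420.27/268 = 57.53832... → 57.538.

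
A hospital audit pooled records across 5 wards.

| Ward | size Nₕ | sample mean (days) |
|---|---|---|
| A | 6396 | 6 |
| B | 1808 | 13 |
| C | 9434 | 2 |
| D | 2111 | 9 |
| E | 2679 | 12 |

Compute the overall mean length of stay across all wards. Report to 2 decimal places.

x̄_st = (Σ Nₕx̄ₕ) / (Σ Nₕ) = (6396·6 + 1808·13 + 9434·2 + 2111·9 + 2679·12) / 22428
= 131895 / 22428 = 5.8808... → 5.88.

5.88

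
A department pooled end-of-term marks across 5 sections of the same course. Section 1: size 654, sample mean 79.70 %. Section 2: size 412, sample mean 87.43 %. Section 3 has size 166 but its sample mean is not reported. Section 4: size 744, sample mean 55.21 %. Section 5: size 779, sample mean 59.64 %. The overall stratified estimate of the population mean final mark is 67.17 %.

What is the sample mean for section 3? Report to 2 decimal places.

Σ Nₕx̄ₕ = N·μ, so 166·x̄_3 = 2755·67.17 − (654·79.70 + 412·87.43 + 744·55.21 + 779·59.64).
= 185053.35 − 175680.76 = 9372.59.
x̄_3 = 9372.59 / 166 = 56.4614... → 56.46.

56.46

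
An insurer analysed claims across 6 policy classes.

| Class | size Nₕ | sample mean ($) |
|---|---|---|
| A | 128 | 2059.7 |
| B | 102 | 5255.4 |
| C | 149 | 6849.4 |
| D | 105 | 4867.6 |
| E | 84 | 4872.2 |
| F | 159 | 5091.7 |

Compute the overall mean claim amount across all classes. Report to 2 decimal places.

x̄_st = (Σ Nₕx̄ₕ) / (Σ Nₕ) = (128·2059.7 + 102·5255.4 + 149·6849.4 + 105·4867.6 + 84·4872.2 + 159·5091.7) / 727
= 3550196.1 / 727 = 4883.3509... → 4883.35.

4883.35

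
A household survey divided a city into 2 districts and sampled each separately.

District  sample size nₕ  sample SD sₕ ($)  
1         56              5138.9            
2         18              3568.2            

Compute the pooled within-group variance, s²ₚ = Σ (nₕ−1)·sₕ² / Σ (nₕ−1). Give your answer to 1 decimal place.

1: (56−1)·5138.9² = 55·26408293.21 = 1452456126.55
2: (18−1)·3568.2² = 17·12732051.24 = 216444871.08
Numerator = 1668900997.63; denominator = Σ(nₕ−1) = 72.
s²ₚ = 1668900997.63/72 = 23179180.523... → 23179180.5.

23179180.5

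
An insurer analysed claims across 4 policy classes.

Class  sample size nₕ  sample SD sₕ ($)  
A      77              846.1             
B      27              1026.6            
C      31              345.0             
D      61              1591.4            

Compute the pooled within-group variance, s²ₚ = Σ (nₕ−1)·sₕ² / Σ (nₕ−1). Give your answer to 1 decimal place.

1236108.6

A: (77−1)·846.1² = 76·715885.21 = 54407275.96
B: (27−1)·1026.6² = 26·1053907.56 = 27401596.56
C: (31−1)·345.0² = 30·119025 = 3570750
D: (61−1)·1591.4² = 60·2532553.96 = 151953237.6
Numerator = 237332860.12; denominator = Σ(nₕ−1) = 192.
s²ₚ = 237332860.12/192 = 1236108.646... → 1236108.6.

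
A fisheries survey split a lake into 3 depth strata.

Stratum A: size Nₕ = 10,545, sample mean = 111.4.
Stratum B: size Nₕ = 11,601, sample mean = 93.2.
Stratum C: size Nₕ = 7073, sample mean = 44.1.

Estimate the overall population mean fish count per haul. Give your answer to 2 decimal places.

87.88

N = 10545 + 11601 + 7073 = 29219.
Overall mean = Σ (Nₕ/N)·x̄ₕ — weight by population share, not a simple average.
Σ Nₕx̄ₕ = 10545·111.4 + 11601·93.2 + 7073·44.1 = 1174713 + 1081213.2 + 311919.3 = 2567845.5.
Divide by N: 2567845.5 / 29219 = 87.8827... → 87.88.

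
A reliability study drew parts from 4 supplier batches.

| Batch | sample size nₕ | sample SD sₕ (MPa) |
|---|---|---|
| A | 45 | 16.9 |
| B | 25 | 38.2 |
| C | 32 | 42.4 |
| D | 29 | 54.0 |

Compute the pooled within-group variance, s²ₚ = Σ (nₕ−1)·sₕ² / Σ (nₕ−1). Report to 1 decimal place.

1456.4

Degrees of freedom: 44 + 24 + 31 + 28 = 127.
Σ(nₕ−1)sₕ² = 44·285.61 + 24·1459.24 + 31·1797.76 + 28·2916 = 184967.16.
s²ₚ = 184967.16 / 127 = 1456.434... → 1456.4.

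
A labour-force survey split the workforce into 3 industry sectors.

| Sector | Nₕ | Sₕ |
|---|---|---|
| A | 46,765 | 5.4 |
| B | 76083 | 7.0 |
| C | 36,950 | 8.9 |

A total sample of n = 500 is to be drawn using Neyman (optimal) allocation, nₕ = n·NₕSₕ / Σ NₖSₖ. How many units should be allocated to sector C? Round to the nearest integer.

148

A: NₕSₕ = 46765·5.4 = 252531
B: NₕSₕ = 76083·7.0 = 532581
C: NₕSₕ = 36950·8.9 = 328855
Σ NₕSₕ = 1113967.
n_C = 500·328855/1113967 = 147.605... → 148.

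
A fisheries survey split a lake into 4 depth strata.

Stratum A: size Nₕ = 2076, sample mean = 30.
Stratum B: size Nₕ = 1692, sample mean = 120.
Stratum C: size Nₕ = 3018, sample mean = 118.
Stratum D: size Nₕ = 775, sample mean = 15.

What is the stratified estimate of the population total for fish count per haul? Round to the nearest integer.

Population total = Σ Nₕ·x̄ₕ (each stratum's size times its mean).
2076·30 + 1692·120 + 3018·118 + 775·15 = 62280 + 203040 + 356124 + 11625 = 633069.

633069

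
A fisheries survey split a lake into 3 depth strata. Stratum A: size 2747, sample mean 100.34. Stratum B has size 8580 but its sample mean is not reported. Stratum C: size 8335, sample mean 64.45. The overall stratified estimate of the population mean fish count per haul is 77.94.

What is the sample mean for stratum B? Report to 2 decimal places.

N = 2747 + 8580 + 8335 = 19662.
Overall total = μ·N = 77.94·19662 = 1532456.28.
Subtract the known strata: 2747·100.34 + 8335·64.45 = 812824.73.
Remaining total for stratum B: 1532456.28 − 812824.73 = 719631.55.
Divide by its size: 719631.55 / 8580 = 83.8731... → 83.87.

83.87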